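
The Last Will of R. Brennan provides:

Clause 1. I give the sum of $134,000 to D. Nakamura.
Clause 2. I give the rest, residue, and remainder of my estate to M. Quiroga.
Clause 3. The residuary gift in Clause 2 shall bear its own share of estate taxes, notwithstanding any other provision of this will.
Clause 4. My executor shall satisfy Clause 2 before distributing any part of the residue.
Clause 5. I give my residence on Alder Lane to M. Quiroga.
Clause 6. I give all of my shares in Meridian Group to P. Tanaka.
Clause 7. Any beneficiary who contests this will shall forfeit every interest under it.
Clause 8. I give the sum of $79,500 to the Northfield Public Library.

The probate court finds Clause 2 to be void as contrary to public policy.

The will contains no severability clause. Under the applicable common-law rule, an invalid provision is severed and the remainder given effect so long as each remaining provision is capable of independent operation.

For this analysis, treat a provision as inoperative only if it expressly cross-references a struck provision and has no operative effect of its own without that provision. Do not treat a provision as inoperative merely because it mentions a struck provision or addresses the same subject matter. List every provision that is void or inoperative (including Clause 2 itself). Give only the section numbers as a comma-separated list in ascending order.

2, 3, 4

Clause 2 is struck. Clause 3 merely fixes the tax charge on Clause 2; with Clause 2 gone it has nothing to operate on and falls away. Clause 4 operates only by reference to Clause 2, so it falls with Clause 2. Under the stated default rule, only provisions that cannot operate independently fall away; the rest are enforced. Clause 1, Clause 5, Clause 6, Clause 7, and Clause 8 remain in effect.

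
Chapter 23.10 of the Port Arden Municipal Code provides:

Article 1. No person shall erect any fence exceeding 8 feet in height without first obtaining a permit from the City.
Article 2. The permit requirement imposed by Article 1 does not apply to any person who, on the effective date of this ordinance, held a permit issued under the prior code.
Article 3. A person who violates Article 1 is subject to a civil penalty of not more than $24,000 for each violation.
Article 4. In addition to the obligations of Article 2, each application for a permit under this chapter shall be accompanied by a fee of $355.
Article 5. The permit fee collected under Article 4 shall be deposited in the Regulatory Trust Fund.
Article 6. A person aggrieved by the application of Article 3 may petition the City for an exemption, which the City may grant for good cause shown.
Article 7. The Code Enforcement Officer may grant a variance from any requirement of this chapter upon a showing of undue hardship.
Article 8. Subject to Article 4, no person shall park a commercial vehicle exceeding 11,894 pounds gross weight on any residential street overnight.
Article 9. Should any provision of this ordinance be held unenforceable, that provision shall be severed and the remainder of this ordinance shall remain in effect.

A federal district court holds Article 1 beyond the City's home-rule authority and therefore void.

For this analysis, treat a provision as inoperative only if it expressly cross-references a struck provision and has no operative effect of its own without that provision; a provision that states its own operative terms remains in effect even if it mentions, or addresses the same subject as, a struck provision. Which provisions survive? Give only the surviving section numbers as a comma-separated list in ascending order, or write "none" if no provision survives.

Article 1 is struck. The only function of Article 2 is the grandfather exemption from Article 1, so it cannot stand once Article 1 is removed. Article 3 operates only by reference to Article 1, so it falls with Article 1. The only function of Article 6 is the exemption procedure for Article 3, so it cannot stand once Article 3 is removed. Article 4 mentions Article 2 but its own obligation stands independently of Article 2, so Article 4 is not affected. Article 9 is a severability clause and preserves every provision that can still be given independent effect. Article 4, Article 5, Article 7, Article 8, and Article 9 remain in effect.

4, 5, 7, 8, 9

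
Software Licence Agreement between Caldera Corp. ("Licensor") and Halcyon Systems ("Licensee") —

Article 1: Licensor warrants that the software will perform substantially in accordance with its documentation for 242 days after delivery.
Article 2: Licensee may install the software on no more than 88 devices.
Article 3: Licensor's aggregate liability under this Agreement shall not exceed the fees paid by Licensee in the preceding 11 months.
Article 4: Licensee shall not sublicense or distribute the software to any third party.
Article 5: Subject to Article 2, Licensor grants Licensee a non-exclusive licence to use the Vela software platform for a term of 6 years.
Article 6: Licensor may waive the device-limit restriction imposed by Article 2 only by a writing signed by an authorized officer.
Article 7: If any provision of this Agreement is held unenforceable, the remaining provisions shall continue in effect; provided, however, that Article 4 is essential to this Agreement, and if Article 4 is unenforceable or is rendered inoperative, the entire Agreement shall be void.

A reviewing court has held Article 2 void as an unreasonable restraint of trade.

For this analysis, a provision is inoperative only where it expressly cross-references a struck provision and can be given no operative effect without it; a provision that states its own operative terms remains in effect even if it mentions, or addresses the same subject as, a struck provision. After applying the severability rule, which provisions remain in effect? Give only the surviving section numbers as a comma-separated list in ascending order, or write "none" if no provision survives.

1, 3, 4, 5, 7

Article 2 is struck. Article 6 has no operative effect of its own apart from Article 2 and is therefore inoperative. Article 5 mentions Article 2 but its own obligation stands independently of Article 2, so Article 5 is not affected. Article 7 makes Article 4 an essential term, but Article 4 is unaffected, so the severability proviso in Article 7 preserves the remaining provisions. Article 1, Article 3, Article 4, Article 5, and Article 7 remain in effect.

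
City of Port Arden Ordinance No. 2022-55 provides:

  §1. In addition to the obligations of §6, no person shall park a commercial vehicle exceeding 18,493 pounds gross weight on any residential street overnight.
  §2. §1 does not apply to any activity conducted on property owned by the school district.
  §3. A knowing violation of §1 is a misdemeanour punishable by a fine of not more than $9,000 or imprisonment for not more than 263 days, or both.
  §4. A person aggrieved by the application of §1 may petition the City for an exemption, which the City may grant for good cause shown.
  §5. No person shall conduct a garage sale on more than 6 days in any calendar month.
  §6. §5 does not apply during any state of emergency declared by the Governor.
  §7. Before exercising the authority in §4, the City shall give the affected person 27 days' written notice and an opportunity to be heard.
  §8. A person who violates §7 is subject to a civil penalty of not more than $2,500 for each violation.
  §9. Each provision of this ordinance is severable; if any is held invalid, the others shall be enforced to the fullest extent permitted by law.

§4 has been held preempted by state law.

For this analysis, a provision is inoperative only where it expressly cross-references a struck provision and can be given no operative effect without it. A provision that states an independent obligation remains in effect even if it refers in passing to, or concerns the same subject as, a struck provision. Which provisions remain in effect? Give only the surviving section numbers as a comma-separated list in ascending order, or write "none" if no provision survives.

§4 is struck. §7 merely fixes the notice-and-hearing requirement for §4; with §4 gone it has nothing to operate on and falls away. §8 has no operative effect of its own apart from §7 and is therefore inoperative. Under the severability clause in §9, the remaining provisions continue in force. That leaves §1, §2, §3, §5, §6, and §9 in effect.

1, 2, 3, 5, 6, 9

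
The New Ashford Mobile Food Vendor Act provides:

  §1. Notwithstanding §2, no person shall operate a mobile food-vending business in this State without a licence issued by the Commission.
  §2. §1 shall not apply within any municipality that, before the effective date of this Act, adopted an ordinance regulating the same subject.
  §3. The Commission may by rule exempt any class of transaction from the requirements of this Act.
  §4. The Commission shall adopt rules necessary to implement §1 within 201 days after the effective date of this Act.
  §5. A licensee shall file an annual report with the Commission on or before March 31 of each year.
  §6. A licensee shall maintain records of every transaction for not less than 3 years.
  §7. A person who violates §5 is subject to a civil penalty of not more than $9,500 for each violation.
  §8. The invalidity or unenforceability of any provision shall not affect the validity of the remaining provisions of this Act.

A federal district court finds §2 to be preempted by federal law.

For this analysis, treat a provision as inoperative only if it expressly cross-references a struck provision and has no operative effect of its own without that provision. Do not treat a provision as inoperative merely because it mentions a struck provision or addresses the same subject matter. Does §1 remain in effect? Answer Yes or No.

§2 is struck. §1 mentions §2 but its own obligation stands independently of §2, so §1 is not affected. No other provision's operative terms depend on §2. §8 is a severability clause and preserves every provision that can still be given independent effect. §1, §3, §4, §5, §6, §7, and §8 remain in effect. §1 is among the surviving provisions, so the answer is yes.

Yes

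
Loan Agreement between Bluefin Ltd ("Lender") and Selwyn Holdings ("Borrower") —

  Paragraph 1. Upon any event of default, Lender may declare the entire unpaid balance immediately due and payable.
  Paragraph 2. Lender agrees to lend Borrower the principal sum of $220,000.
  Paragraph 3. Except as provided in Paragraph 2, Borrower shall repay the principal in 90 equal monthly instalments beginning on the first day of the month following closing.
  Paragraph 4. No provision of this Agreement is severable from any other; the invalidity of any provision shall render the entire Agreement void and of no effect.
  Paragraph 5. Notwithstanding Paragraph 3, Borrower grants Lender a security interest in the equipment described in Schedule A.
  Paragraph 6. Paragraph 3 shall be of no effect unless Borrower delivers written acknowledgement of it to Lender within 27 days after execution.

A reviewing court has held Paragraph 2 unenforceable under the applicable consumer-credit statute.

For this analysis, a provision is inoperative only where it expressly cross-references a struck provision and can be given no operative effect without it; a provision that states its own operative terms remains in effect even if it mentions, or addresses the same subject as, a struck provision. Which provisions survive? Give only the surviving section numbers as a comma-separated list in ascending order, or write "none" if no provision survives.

Paragraph 2 is struck. Nothing else in the Agreement is defined by reference to Paragraph 2. Paragraph 4 provides that the Agreement is not severable, so the invalidity of any one provision voids the entire Agreement. No provision of the Agreement survives.

none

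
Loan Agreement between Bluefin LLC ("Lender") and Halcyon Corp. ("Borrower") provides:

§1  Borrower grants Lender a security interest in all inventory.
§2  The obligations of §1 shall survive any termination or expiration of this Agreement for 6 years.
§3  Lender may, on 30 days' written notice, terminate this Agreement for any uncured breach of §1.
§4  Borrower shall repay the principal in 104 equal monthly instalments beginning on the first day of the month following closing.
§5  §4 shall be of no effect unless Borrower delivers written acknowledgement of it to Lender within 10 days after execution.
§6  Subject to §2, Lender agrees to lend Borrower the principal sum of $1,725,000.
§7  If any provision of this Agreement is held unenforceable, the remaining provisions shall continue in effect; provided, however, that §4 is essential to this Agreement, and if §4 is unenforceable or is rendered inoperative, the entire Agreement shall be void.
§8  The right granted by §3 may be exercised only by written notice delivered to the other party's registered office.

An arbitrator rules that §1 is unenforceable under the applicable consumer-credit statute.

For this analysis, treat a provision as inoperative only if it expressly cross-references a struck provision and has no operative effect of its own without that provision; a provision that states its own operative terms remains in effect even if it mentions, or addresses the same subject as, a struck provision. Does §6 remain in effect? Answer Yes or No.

Yes

§1 is struck. The only function of §2 is the survival period for §1, so it cannot stand once §1 is removed. §3 has no operative effect of its own apart from §1 and is therefore inoperative. §8 has no operative effect of its own apart from §3 and is therefore inoperative. Although §6 refers to §2, its operative terms do not depend on §2, so it remains in effect. §7 makes §4 an essential term, but §4 is unaffected, so the severability proviso in §7 preserves the remaining provisions. The provisions still in force are §4, §5, §6, and §7. §6 is among the surviving provisions, so the answer is yes.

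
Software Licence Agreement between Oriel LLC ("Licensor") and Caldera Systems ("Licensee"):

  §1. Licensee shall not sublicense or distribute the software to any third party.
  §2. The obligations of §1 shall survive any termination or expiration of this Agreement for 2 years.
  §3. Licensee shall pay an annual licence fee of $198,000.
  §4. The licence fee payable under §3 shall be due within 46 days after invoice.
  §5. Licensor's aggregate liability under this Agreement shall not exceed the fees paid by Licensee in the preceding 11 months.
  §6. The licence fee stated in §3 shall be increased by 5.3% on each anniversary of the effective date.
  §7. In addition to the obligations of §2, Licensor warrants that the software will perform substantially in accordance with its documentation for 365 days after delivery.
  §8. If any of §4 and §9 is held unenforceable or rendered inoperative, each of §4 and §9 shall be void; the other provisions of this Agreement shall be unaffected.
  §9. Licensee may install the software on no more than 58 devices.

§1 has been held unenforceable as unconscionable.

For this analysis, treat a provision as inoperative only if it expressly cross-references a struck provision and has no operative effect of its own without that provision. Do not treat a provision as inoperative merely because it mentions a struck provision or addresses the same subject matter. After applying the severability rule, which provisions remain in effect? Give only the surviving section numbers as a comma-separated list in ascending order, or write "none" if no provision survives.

§1 is struck. §2 has no operative effect of its own apart from §1 and is therefore inoperative. Although §7 refers to §2, its operative terms do not depend on §2, so it remains in effect. §8 ties §4 and §9 together, but none of those is affected here; the remaining provisions continue in force under §8. The provisions still in force are §3, §4, §5, §6, §7, §8, and §9.

3, 4, 5, 6, 7, 8, 9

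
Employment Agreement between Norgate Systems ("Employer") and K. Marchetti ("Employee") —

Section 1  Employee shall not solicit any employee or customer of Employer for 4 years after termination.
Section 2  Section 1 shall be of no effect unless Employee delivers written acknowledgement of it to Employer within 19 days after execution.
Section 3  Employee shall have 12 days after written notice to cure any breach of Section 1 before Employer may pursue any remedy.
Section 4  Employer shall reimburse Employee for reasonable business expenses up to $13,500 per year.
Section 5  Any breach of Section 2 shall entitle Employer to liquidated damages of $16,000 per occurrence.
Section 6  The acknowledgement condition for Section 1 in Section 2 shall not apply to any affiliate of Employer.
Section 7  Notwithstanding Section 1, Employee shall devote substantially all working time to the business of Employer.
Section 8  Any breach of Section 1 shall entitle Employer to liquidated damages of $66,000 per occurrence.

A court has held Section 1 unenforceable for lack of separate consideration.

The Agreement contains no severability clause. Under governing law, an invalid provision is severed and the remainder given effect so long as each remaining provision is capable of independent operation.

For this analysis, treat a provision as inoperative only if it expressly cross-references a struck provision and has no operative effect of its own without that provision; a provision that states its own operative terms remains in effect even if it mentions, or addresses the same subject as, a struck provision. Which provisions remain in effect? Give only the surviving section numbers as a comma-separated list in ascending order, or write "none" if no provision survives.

4, 7

Section 1 is struck. Section 2 operates only by reference to Section 1, so it falls with Section 1. Section 3 operates only by reference to Section 1, so it falls with Section 1. Section 8 has no operative effect of its own apart from Section 1 and is therefore inoperative. Section 5 does nothing except set the liquidated-damages amount by reference to Section 2; with Section 2 gone it has no independent effect and is inoperative. Section 6 operates only by reference to Section 2, so it falls with Section 2. Although Section 7 refers to Section 1, its operative terms do not depend on Section 1, so it remains in effect. Under the stated default rule, only provisions that cannot operate independently fall away; the rest are enforced. Section 4 and Section 7 remain in effect.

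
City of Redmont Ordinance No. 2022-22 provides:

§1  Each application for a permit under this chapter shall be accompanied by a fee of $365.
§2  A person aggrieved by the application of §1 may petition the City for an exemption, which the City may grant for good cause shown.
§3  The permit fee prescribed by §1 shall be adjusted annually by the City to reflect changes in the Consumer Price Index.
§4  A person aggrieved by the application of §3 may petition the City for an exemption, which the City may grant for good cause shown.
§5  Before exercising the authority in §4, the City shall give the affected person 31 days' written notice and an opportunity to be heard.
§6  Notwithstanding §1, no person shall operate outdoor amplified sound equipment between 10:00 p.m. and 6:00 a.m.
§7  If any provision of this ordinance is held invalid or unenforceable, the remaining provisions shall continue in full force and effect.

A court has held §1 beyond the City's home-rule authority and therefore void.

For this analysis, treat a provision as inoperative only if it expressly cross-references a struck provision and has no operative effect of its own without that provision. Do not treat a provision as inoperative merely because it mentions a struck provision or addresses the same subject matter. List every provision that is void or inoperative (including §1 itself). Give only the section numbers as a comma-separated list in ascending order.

1, 2, 3, 4, 5

§1 is struck. §2 operates only by reference to §1, so it falls with §1. §3 has no operative effect of its own apart from §1 and is therefore inoperative. §4 has no operative effect of its own apart from §3 and is therefore inoperative. §5 merely fixes the notice-and-hearing requirement for §4; with §4 gone it has nothing to operate on and falls away. Although §6 refers to §1, its operative terms do not depend on §1, so it remains in effect. Under the severability clause in §7, the remaining provisions continue in force. §6 and §7 remain in effect.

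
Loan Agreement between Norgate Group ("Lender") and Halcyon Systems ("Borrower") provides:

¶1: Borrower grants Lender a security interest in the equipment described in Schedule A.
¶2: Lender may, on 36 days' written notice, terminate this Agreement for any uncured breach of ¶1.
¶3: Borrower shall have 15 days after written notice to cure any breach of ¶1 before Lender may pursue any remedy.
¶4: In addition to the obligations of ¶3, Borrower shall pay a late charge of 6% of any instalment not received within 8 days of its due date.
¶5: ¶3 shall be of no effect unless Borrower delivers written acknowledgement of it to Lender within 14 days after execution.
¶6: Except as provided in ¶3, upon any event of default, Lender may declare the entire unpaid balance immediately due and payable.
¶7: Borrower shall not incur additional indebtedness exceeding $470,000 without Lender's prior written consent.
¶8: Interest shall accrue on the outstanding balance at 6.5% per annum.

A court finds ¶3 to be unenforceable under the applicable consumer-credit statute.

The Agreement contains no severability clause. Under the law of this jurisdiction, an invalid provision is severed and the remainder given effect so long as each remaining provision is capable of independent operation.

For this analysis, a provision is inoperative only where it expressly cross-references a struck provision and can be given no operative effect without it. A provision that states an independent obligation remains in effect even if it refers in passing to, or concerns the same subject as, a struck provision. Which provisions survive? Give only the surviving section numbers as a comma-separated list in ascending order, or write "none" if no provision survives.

1, 2, 4, 6, 7, 8

¶3 is struck. ¶5 has no operative effect of its own apart from ¶3 and is therefore inoperative. ¶4 mentions ¶3 but its own obligation stands independently of ¶3, so ¶4 is not affected. Although ¶6 refers to ¶3, its operative terms do not depend on ¶3, so it remains in effect. With no severability clause, the stated default rule severs what cannot stand and enforces each remaining provision that can operate on its own. The provisions still in force are ¶1, ¶2, ¶4, ¶6, ¶7, and ¶8.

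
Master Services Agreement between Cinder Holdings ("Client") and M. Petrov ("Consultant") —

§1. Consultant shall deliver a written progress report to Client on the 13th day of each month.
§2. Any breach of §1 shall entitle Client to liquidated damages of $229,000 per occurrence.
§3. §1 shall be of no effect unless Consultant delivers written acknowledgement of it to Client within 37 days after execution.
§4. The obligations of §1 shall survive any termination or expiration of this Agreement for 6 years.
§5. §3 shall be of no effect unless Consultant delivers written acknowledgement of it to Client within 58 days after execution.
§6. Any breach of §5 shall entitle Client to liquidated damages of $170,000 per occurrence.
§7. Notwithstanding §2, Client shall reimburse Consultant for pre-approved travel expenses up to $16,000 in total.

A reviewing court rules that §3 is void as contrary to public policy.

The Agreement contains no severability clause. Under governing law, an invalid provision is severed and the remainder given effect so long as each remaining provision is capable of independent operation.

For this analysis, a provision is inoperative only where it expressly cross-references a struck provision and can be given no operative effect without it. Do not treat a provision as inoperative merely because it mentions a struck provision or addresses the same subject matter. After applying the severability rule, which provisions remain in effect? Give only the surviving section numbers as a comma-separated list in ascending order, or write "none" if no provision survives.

1, 2, 4, 7

§3 is struck. §5 merely fixes the acknowledgement condition for §3; with §3 gone it has nothing to operate on and falls away. §6 does nothing except set the liquidated-damages amount by reference to §5; with §5 gone it has no independent effect and is inoperative. Under the stated default rule, only provisions that cannot operate independently fall away; the rest are enforced. §1, §2, §4, and §7 remain in effect.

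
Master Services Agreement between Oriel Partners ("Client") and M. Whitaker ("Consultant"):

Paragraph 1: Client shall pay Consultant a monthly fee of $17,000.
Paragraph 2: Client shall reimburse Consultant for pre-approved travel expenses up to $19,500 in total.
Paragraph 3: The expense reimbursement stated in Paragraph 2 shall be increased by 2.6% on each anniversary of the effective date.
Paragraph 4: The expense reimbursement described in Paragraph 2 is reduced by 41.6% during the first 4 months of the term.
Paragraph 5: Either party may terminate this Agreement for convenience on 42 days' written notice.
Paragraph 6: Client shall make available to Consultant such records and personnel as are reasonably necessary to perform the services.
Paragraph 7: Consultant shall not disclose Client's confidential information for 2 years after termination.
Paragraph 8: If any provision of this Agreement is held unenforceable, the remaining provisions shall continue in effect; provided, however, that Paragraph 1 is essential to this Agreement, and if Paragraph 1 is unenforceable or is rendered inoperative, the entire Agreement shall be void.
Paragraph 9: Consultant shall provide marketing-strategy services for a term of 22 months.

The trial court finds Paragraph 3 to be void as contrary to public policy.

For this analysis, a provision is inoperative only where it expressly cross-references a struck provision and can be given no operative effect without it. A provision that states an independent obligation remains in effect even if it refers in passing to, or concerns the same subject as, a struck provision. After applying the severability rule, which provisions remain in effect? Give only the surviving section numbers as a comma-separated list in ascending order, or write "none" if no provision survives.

1, 2, 4, 5, 6, 7, 8, 9

Paragraph 3 is struck. Nothing else in the Agreement is defined by reference to Paragraph 3. Paragraph 8 makes Paragraph 1 an essential term, but Paragraph 1 is unaffected, so the severability proviso in Paragraph 8 preserves the remaining provisions. The provisions still in force are Paragraph 1, Paragraph 2, Paragraph 4, Paragraph 5, Paragraph 6, Paragraph 7, Paragraph 8, and Paragraph 9.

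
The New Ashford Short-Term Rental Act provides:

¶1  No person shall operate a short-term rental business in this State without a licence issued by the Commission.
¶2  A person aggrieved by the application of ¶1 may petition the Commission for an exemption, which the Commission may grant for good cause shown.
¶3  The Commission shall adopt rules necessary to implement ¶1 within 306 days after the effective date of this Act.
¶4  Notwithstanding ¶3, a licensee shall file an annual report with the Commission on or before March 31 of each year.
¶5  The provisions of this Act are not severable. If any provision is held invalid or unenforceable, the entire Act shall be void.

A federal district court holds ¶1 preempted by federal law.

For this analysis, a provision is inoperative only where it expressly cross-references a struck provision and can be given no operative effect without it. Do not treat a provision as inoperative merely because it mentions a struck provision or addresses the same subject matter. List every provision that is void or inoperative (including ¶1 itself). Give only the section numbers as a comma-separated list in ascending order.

1, 2, 3, 4, 5

¶1 is struck. The only function of ¶2 is the exemption procedure for ¶1, so it cannot stand once ¶1 is removed. ¶3 merely fixes the rulemaking mandate for ¶1; with ¶1 gone it has nothing to operate on and falls away. ¶5 provides that the Act is not severable, so the invalidity of any one provision voids the entire Act. No provision of the Act survives.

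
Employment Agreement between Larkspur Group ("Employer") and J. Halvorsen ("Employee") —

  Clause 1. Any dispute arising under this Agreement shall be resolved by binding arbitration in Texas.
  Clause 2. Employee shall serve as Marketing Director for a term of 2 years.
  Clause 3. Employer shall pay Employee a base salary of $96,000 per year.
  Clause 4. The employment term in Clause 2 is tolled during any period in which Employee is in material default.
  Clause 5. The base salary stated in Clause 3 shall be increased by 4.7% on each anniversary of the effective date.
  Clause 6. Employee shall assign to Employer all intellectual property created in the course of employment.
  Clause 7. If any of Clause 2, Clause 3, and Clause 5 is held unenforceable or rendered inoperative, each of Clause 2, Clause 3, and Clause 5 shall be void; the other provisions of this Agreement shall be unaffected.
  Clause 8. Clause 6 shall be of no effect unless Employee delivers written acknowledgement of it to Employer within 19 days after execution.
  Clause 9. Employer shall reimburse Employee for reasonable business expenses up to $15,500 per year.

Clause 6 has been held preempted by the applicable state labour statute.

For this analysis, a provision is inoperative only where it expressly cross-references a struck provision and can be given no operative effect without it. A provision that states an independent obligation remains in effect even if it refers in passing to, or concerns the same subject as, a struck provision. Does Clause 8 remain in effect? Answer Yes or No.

No

Clause 6 is struck. Clause 8 merely fixes the acknowledgement condition for Clause 6; with Clause 6 gone it has nothing to operate on and falls away. Clause 7 ties Clause 2, Clause 3, and Clause 5 together, but none of those is affected here; the remaining provisions continue in force under Clause 7. Clause 1, Clause 2, Clause 3, Clause 4, Clause 5, Clause 7, and Clause 9 remain in effect. Clause 8 is among the inoperative provisions, so the answer is no.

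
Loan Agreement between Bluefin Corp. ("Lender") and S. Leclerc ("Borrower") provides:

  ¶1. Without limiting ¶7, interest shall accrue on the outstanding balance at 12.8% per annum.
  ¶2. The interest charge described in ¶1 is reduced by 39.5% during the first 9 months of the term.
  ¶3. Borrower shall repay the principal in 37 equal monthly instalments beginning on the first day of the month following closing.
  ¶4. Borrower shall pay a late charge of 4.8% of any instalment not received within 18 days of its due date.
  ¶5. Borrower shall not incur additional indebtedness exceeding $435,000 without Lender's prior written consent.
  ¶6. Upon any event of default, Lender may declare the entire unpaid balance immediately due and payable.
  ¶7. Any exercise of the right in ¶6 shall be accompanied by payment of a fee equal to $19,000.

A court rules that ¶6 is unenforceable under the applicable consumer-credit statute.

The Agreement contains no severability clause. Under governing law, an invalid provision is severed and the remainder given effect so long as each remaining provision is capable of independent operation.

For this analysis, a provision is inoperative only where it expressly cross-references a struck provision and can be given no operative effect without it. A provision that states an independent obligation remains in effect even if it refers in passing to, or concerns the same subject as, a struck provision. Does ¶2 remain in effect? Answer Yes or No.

Yes

¶6 is struck. ¶7 merely fixes the exercise fee for ¶6; with ¶6 gone it has nothing to operate on and falls away. Although ¶1 refers to ¶7, its operative terms do not depend on ¶7, so it remains in effect. Under the stated default rule, only provisions that cannot operate independently fall away; the rest are enforced. The provisions still in force are ¶1, ¶2, ¶3, ¶4, and ¶5. ¶2 is among the surviving provisions, so the answer is yes.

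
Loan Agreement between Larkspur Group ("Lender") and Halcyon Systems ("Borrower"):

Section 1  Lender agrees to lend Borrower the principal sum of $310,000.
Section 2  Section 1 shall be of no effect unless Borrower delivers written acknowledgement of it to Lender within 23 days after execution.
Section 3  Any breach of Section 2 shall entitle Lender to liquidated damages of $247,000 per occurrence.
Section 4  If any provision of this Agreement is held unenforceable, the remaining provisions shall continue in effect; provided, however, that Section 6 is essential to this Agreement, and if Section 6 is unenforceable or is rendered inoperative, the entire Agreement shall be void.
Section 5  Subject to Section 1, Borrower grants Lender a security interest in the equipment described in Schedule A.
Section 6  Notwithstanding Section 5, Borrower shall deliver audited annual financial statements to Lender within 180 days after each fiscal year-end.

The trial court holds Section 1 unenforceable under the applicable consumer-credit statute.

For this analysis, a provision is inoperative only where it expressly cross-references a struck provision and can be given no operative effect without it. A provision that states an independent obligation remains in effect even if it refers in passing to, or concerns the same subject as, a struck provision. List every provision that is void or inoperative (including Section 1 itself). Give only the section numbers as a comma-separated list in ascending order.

1, 2, 3

Section 1 is struck. Section 2 has no operative effect of its own apart from Section 1 and is therefore inoperative. Section 3 has no operative effect of its own apart from Section 2 and is therefore inoperative. Although Section 5 refers to Section 1, its operative terms do not depend on Section 1, so it remains in effect. Section 4 makes Section 6 an essential term, but Section 6 is unaffected, so the severability proviso in Section 4 preserves the remaining provisions. The provisions still in force are Section 4, Section 5, and Section 6.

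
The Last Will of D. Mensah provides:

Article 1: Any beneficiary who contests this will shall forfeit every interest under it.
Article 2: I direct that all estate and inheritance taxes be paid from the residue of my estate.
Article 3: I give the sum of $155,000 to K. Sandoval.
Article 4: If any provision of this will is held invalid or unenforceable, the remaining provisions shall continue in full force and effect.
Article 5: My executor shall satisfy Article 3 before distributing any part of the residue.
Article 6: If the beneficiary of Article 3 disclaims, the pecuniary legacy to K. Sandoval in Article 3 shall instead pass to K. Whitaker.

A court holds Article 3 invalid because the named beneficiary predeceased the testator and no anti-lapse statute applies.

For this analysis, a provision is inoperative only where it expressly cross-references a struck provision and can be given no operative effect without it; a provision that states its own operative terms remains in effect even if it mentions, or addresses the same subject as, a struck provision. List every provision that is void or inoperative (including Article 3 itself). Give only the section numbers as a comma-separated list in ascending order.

3, 5, 6

Article 3 is struck. Article 5 operates only by reference to Article 3, so it falls with Article 3. Article 6 operates only by reference to Article 3, so it falls with Article 3. Article 4 is a severability clause and preserves every provision that can still be given independent effect. The provisions still in force are Article 1, Article 2, and Article 4.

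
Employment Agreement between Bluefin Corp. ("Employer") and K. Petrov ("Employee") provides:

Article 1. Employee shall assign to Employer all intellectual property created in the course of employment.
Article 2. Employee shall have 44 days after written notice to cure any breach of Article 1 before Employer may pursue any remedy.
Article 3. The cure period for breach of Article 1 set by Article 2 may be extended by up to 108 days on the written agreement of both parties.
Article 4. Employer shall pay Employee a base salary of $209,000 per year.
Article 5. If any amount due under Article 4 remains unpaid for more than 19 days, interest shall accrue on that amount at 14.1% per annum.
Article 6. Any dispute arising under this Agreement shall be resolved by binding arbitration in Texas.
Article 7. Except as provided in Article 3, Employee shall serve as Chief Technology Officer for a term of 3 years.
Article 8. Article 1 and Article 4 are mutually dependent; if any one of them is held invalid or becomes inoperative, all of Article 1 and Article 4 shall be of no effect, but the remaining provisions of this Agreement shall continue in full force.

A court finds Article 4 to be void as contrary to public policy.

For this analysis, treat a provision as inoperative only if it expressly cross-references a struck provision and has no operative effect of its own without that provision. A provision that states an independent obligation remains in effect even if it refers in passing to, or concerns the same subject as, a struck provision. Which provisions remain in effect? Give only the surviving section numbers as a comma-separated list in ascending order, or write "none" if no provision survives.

Article 4 is struck. The whole of Article 5 is the default interest on the base salary, defined by reference to Article 4, so Article 5 cannot stand once Article 4 is removed. Although Article 7 refers to Article 3, its operative terms do not depend on Article 3, so it remains in effect. Article 8 declares Article 1 and Article 4 mutually dependent; since one of them has fallen, all of them are of no effect. That brings down Article 1 as well. Article 2 and Article 3 in turn depend solely on a provision now struck and likewise fall. The remainder continues in force under Article 8. The provisions still in force are Article 6, Article 7, and Article 8.

6, 7, 8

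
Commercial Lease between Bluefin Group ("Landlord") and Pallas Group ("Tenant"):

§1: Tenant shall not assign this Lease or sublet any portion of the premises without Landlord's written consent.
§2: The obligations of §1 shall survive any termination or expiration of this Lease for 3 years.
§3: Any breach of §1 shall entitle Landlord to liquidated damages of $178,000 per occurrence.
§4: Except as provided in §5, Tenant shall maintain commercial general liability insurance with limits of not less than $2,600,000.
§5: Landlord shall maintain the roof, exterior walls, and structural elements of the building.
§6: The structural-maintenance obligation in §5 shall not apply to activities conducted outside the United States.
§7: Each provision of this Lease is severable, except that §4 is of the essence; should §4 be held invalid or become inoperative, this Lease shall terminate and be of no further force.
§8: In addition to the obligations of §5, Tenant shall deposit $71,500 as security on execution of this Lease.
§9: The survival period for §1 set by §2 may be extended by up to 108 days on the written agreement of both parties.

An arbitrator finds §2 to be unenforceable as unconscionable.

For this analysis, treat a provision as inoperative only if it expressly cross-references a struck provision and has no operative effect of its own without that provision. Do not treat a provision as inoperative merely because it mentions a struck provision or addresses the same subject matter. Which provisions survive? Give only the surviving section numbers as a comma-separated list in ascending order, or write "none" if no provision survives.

§2 is struck. §9 operates only by reference to §2, so it falls with §2. §7 makes §4 an essential term, but §4 is unaffected, so the severability proviso in §7 preserves the remaining provisions. The provisions still in force are §1, §3, §4, §5, §6, §7, and §8.

1, 3, 4, 5, 6, 7, 8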